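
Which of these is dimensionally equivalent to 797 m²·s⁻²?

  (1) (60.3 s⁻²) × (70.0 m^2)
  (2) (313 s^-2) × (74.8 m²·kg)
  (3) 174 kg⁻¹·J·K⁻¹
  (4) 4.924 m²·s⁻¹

(1)

Reference: m²·s⁻².
Each option:
  (1) [s⁻²] · [m²] = m²·s⁻²  ← same
  (2) [s⁻²] · [kg·m²] = kg·m²·s⁻²
  (3) J·kg⁻¹·K⁻¹ = N·m·kg⁻¹·K⁻¹ = m²·s⁻²·K⁻¹
  (4) m²·s⁻¹
Only (1) matches m²·s⁻².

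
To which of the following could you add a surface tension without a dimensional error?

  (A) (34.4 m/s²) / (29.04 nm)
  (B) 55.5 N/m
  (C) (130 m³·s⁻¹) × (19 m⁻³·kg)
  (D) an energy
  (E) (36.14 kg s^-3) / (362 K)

Reference: [surface tension] = kg·s⁻².
Each option:
  (A) [m·s⁻²] / [m] = s⁻²
  (B) N·m⁻¹ = kg·m·s⁻²·m⁻¹ = kg·s⁻²  ← same
  (C) [m³·s⁻¹] · [kg·m⁻³] = kg·s⁻¹
  (D) [energy] = kg·m²·s⁻²
  (E) [kg·s⁻³] / [K] = kg·s⁻³·K⁻¹
Only (B) matches kg·s⁻².

(B)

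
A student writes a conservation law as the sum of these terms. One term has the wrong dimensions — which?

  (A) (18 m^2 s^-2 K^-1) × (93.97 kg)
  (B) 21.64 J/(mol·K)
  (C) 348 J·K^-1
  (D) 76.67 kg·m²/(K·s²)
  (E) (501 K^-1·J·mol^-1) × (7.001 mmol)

Reduce each to base SI dimensions:
  (A) [m²·s⁻²·K⁻¹] · [kg] = kg·m²·s⁻²·K⁻¹
  (B) J·mol⁻¹·K⁻¹ = N·m·mol⁻¹·K⁻¹ = kg·m²·s⁻²·K⁻¹·mol⁻¹
  (C) J·K⁻¹ = N·m·K⁻¹ = kg·m²·s⁻²·K⁻¹
  (D) kg·m²·s⁻²·K⁻¹
  (E) [kg·m²·s⁻²·K⁻¹·mol⁻¹] · [mol] = kg·m²·s⁻²·K⁻¹
All reduce to kg·m²·s⁻²·K⁻¹ except (B), which is kg·m²·s⁻²·K⁻¹·mol⁻¹.

(B)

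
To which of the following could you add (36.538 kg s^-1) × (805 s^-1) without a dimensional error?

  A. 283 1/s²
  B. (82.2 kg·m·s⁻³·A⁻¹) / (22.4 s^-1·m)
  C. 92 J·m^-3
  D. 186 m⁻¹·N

Reference: [kg·s⁻¹] · [s⁻¹] = kg·s⁻².
Each option:
  A. s⁻²
  B. [kg·m·s⁻³·A⁻¹] / [m·s⁻¹] = kg·s⁻²·A⁻¹
  C. J·m⁻³ = N·m·m⁻³ = kg·m⁻¹·s⁻²
  D. N·m⁻¹ = kg·m·s⁻²·m⁻¹ = kg·s⁻²  ← same
Only D. matches kg·s⁻².

D.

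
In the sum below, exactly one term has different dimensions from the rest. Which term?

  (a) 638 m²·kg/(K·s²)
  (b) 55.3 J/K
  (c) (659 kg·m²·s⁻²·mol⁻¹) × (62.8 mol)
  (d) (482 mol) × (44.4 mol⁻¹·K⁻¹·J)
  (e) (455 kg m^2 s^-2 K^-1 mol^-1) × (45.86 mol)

(c)

In SI base units:
  (a) kg·m²·s⁻²·K⁻¹
  (b) J·K⁻¹ = N·m·K⁻¹ = kg·m²·s⁻²·K⁻¹
  (c) [kg·m²·s⁻²·mol⁻¹] · [mol] = kg·m²·s⁻²
  (d) [mol] · [kg·m²·s⁻²·K⁻¹·mol⁻¹] = kg·m²·s⁻²·K⁻¹
  (e) [kg·m²·s⁻²·K⁻¹·mol⁻¹] · [mol] = kg·m²·s⁻²·K⁻¹
All reduce to kg·m²·s⁻²·K⁻¹ except (c), which is kg·m²·s⁻².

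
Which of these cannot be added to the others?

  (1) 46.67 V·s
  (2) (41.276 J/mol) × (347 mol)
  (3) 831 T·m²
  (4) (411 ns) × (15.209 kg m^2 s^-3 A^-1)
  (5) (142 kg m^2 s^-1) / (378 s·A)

(2)

In SI base units:
  (1) V·s = J·C⁻¹·s = kg·m²·s⁻²·A⁻¹
  (2) [kg·m²·s⁻²·mol⁻¹] · [mol] = kg·m²·s⁻²
  (3) T·m² = Wb·m⁻²·m² = kg·m²·s⁻²·A⁻¹
  (4) [s] · [kg·m²·s⁻³·A⁻¹] = kg·m²·s⁻²·A⁻¹
  (5) [kg·m²·s⁻¹] / [s·A] = kg·m²·s⁻²·A⁻¹
All reduce to kg·m²·s⁻²·A⁻¹ except (2), which is kg·m²·s⁻².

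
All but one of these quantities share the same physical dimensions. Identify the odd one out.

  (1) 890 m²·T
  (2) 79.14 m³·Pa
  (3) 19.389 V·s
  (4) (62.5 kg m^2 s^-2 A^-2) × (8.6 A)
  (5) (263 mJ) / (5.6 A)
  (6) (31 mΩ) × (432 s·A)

(2)

Work out the base dimensions of each:
  (1) T·m² = Wb·m⁻²·m² = kg·m²·s⁻²·A⁻¹
  (2) Pa·m³ = N·m⁻²·m³ = kg·m²·s⁻²
  (3) V·s = J·C⁻¹·s = kg·m²·s⁻²·A⁻¹
  (4) [kg·m²·s⁻²·A⁻²] · [A] = kg·m²·s⁻²·A⁻¹
  (5) [kg·m²·s⁻²] / [A] = kg·m²·s⁻²·A⁻¹
  (6) [kg·m²·s⁻³·A⁻²] · [s·A] = kg·m²·s⁻²·A⁻¹
All reduce to kg·m²·s⁻²·A⁻¹ except (2), which is kg·m²·s⁻².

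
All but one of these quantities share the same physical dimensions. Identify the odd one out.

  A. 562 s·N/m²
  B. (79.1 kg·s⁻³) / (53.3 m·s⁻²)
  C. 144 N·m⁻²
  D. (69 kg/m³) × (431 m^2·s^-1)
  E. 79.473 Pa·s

C.

Dimensions:
  A. N·s·m⁻² = kg·m·s⁻²·s·m⁻² = kg·m⁻¹·s⁻¹
  B. [kg·s⁻³] / [m·s⁻²] = kg·m⁻¹·s⁻¹
  C. N·m⁻² = kg·m·s⁻²·m⁻² = kg·m⁻¹·s⁻²
  D. [kg·m⁻³] · [m²·s⁻¹] = kg·m⁻¹·s⁻¹
  E. Pa·s = N·m⁻²·s = kg·m⁻¹·s⁻¹
All reduce to kg·m⁻¹·s⁻¹ except C., which is kg·m⁻¹·s⁻².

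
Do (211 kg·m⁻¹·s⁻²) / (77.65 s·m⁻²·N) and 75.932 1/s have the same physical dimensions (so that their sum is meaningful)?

Yes

Expand each in SI base units:
  (211 kg·m⁻¹·s⁻²) / (77.65 s·m⁻²·N):  [kg·m⁻¹·s⁻²] / [kg·m⁻¹·s⁻¹] = s⁻¹
  75.932 1/s:  s⁻¹
Both are s⁻¹, so they have the same dimensions and can be added.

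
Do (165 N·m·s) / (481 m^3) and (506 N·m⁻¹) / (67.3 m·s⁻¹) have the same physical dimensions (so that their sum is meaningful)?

Yes

Work out the base dimensions of each:
  (165 N·m·s) / (481 m^3):  [kg·m²·s⁻¹] / [m³] = kg·m⁻¹·s⁻¹
  (506 N·m⁻¹) / (67.3 m·s⁻¹):  [kg·s⁻²] / [m·s⁻¹] = kg·m⁻¹·s⁻¹
Both are kg·m⁻¹·s⁻¹, so they have the same dimensions and can be added.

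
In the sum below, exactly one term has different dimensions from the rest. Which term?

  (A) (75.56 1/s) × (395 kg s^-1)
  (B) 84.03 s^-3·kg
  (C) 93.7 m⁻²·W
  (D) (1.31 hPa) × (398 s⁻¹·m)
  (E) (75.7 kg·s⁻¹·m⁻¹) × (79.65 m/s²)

(A)

Work out the base dimensions of each:
  (A) [s⁻¹] · [kg·s⁻¹] = kg·s⁻²
  (B) kg·s⁻³
  (C) W·m⁻² = J·s⁻¹·m⁻² = kg·s⁻³
  (D) [kg·m⁻¹·s⁻²] · [m·s⁻¹] = kg·s⁻³
  (E) [kg·m⁻¹·s⁻¹] · [m·s⁻²] = kg·s⁻³
All reduce to kg·s⁻³ except (A), which is kg·s⁻².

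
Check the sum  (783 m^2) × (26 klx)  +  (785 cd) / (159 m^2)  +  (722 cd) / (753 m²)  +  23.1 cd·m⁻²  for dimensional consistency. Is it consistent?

Expand each in SI base units:
  (783 m^2) × (26 klx):  [m²] · [m⁻²·cd] = cd
  (785 cd) / (159 m^2):  [cd] / [m²] = m⁻²·cd
  (722 cd) / (753 m²):  [cd] / [m²] = m⁻²·cd
  23.1 cd·m⁻²:  cd·m⁻² = m⁻²·cd
The terms do not share a single dimension (cd vs m⁻²·cd).

No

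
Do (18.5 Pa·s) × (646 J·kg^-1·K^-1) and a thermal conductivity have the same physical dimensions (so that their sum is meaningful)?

Dimensions:
  (18.5 Pa·s) × (646 J·kg^-1·K^-1):  [kg·m⁻¹·s⁻¹] · [m²·s⁻²·K⁻¹] = kg·m·s⁻³·K⁻¹
  a thermal conductivity:  [thermal conductivity] = kg·m·s⁻³·K⁻¹
Both are kg·m·s⁻³·K⁻¹, so they have the same dimensions and can be added.

Yes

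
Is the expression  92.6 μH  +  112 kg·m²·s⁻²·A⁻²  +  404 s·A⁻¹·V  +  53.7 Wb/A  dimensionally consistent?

Yes

Reduce each to base SI dimensions:
  92.6 μH:  H = V·s·A⁻¹ = kg·m²·s⁻²·A⁻²
  112 kg·m²·s⁻²·A⁻²:  kg·m²·s⁻²·A⁻²
  404 s·A⁻¹·V:  V·s·A⁻¹ = J·C⁻¹·s·A⁻¹ = kg·m²·s⁻²·A⁻²
  53.7 Wb/A:  Wb·A⁻¹ = V·s·A⁻¹ = kg·m²·s⁻²·A⁻²
Every term reduces to kg·m²·s⁻²·A⁻².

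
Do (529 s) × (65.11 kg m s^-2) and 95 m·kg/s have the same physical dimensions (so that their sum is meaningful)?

Yes

Expand each in SI base units:
  (529 s) × (65.11 kg m s^-2):  [s] · [kg·m·s⁻²] = kg·m·s⁻¹
  95 m·kg/s:  kg·m·s⁻¹
Both are kg·m·s⁻¹, so they have the same dimensions and can be added.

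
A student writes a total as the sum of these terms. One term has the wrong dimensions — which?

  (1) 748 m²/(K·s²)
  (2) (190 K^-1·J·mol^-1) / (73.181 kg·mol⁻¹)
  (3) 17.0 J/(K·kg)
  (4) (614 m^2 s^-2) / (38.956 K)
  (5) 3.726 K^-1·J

Reduce each to base SI dimensions:
  (1) m²·s⁻²·K⁻¹
  (2) [kg·m²·s⁻²·K⁻¹·mol⁻¹] / [kg·mol⁻¹] = m²·s⁻²·K⁻¹
  (3) J·kg⁻¹·K⁻¹ = N·m·kg⁻¹·K⁻¹ = m²·s⁻²·K⁻¹
  (4) [m²·s⁻²] / [K] = m²·s⁻²·K⁻¹
  (5) J·K⁻¹ = N·m·K⁻¹ = kg·m²·s⁻²·K⁻¹
All reduce to m²·s⁻²·K⁻¹ except (5), which is kg·m²·s⁻²·K⁻¹.

(5)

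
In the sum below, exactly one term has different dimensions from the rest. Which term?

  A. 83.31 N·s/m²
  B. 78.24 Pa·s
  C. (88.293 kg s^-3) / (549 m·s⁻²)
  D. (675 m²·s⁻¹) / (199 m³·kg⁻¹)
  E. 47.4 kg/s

E.

Reduce each to base SI dimensions:
  A. N·s·m⁻² = kg·m·s⁻²·s·m⁻² = kg·m⁻¹·s⁻¹
  B. Pa·s = N·m⁻²·s = kg·m⁻¹·s⁻¹
  C. [kg·s⁻³] / [m·s⁻²] = kg·m⁻¹·s⁻¹
  D. [m²·s⁻¹] / [kg⁻¹·m³] = kg·m⁻¹·s⁻¹
  E. kg·s⁻¹
All reduce to kg·m⁻¹·s⁻¹ except E., which is kg·s⁻¹.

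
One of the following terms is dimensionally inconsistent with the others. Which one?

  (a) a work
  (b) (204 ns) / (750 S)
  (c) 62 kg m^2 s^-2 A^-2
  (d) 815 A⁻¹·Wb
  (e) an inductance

Expand each in SI base units:
  (a) [work] = kg·m²·s⁻²
  (b) [s] / [kg⁻¹·m⁻²·s³·A²] = kg·m²·s⁻²·A⁻²
  (c) kg·m²·s⁻²·A⁻²
  (d) Wb·A⁻¹ = V·s·A⁻¹ = kg·m²·s⁻²·A⁻²
  (e) [inductance] = kg·m²·s⁻²·A⁻²
All reduce to kg·m²·s⁻²·A⁻² except (a), which is kg·m²·s⁻².

(a)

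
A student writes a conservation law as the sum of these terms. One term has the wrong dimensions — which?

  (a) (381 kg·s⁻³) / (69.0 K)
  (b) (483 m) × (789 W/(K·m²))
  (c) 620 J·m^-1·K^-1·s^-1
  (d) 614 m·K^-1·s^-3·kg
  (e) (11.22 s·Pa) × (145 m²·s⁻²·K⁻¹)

(a)

Dimensions:
  (a) [kg·s⁻³] / [K] = kg·s⁻³·K⁻¹
  (b) [m] · [kg·s⁻³·K⁻¹] = kg·m·s⁻³·K⁻¹
  (c) J·s⁻¹·m⁻¹·K⁻¹ = N·m·s⁻¹·m⁻¹·K⁻¹ = kg·m·s⁻³·K⁻¹
  (d) kg·m·s⁻³·K⁻¹
  (e) [kg·m⁻¹·s⁻¹] · [m²·s⁻²·K⁻¹] = kg·m·s⁻³·K⁻¹
All reduce to kg·m·s⁻³·K⁻¹ except (a), which is kg·s⁻³·K⁻¹.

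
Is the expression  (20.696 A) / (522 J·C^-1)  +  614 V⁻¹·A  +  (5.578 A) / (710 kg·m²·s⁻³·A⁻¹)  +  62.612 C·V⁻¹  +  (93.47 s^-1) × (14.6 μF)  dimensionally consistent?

No

Dimensions:
  (20.696 A) / (522 J·C^-1):  [A] / [kg·m²·s⁻³·A⁻¹] = kg⁻¹·m⁻²·s³·A²
  614 V⁻¹·A:  A·V⁻¹ = A·(J·C⁻¹)⁻¹ = kg⁻¹·m⁻²·s³·A²
  (5.578 A) / (710 kg·m²·s⁻³·A⁻¹):  [A] / [kg·m²·s⁻³·A⁻¹] = kg⁻¹·m⁻²·s³·A²
  62.612 C·V⁻¹:  C·V⁻¹ = s·A·(J·C⁻¹)⁻¹ = kg⁻¹·m⁻²·s⁴·A²
  (93.47 s^-1) × (14.6 μF):  [s⁻¹] · [kg⁻¹·m⁻²·s⁴·A²] = kg⁻¹·m⁻²·s³·A²
The terms do not share a single dimension (kg⁻¹·m⁻²·s³·A² vs kg⁻¹·m⁻²·s⁴·A²).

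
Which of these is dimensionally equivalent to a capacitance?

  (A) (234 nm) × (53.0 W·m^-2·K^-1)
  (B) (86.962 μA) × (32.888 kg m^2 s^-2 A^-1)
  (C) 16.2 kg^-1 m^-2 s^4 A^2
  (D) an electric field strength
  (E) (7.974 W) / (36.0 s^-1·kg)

Reference: [capacitance] = kg⁻¹·m⁻²·s⁴·A².
Each option:
  (A) [m] · [kg·s⁻³·K⁻¹] = kg·m·s⁻³·K⁻¹
  (B) [A] · [kg·m²·s⁻²·A⁻¹] = kg·m²·s⁻²
  (C) kg⁻¹·m⁻²·s⁴·A²  ← same
  (D) [electric field strength] = kg·m·s⁻³·A⁻¹
  (E) [kg·m²·s⁻³] / [kg·s⁻¹] = m²·s⁻²
Only (C) matches kg⁻¹·m⁻²·s⁴·A².

(C)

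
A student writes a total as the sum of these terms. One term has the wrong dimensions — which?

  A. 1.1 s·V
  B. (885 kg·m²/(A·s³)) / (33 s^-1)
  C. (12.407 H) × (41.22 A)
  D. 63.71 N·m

In SI base units:
  A. V·s = J·C⁻¹·s = kg·m²·s⁻²·A⁻¹
  B. [kg·m²·s⁻³·A⁻¹] / [s⁻¹] = kg·m²·s⁻²·A⁻¹
  C. [kg·m²·s⁻²·A⁻²] · [A] = kg·m²·s⁻²·A⁻¹
  D. N·m = kg·m·s⁻²·m = kg·m²·s⁻²
All reduce to kg·m²·s⁻²·A⁻¹ except D., which is kg·m²·s⁻².

D.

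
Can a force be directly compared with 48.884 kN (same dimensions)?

In SI base units:
  a force:  [force] = kg·m·s⁻²
  48.884 kN:  N = kg·m·s⁻²
Both are kg·m·s⁻², so they have the same dimensions and can be added.

Yes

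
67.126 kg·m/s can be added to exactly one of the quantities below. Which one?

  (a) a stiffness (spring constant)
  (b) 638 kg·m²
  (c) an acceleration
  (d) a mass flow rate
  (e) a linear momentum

(e)

Reference: kg·m·s⁻¹.
Each option:
  (a) [stiffness (spring constant)] = kg·s⁻²
  (b) kg·m²
  (c) [acceleration] = m·s⁻²
  (d) [mass flow rate] = kg·s⁻¹
  (e) [linear momentum] = kg·m·s⁻¹  ← same
Only (e) matches kg·m·s⁻¹.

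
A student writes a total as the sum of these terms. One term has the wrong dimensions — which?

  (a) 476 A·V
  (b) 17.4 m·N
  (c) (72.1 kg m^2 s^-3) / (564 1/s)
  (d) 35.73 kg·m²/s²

Dimensions:
  (a) V·A = J·C⁻¹·A = kg·m²·s⁻³
  (b) N·m = kg·m·s⁻²·m = kg·m²·s⁻²
  (c) [kg·m²·s⁻³] / [s⁻¹] = kg·m²·s⁻²
  (d) kg·m²·s⁻²
All reduce to kg·m²·s⁻² except (a), which is kg·m²·s⁻³.

(a)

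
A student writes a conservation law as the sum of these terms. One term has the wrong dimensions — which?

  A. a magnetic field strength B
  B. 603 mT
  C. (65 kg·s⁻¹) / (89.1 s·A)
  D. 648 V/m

D.

Work out the base dimensions of each:
  A. [magnetic field strength B] = kg·s⁻²·A⁻¹
  B. T = Wb·m⁻² = kg·s⁻²·A⁻¹
  C. [kg·s⁻¹] / [s·A] = kg·s⁻²·A⁻¹
  D. V·m⁻¹ = J·C⁻¹·m⁻¹ = kg·m·s⁻³·A⁻¹
All reduce to kg·s⁻²·A⁻¹ except D., which is kg·m·s⁻³·A⁻¹.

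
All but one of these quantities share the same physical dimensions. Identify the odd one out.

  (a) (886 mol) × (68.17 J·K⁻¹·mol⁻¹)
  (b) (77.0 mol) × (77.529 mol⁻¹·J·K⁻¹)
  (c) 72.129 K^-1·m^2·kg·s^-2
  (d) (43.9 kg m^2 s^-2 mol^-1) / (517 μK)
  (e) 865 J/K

Dimensions:
  (a) [mol] · [kg·m²·s⁻²·K⁻¹·mol⁻¹] = kg·m²·s⁻²·K⁻¹
  (b) [mol] · [kg·m²·s⁻²·K⁻¹·mol⁻¹] = kg·m²·s⁻²·K⁻¹
  (c) kg·m²·s⁻²·K⁻¹
  (d) [kg·m²·s⁻²·mol⁻¹] / [K] = kg·m²·s⁻²·K⁻¹·mol⁻¹
  (e) J·K⁻¹ = N·m·K⁻¹ = kg·m²·s⁻²·K⁻¹
All reduce to kg·m²·s⁻²·K⁻¹ except (d), which is kg·m²·s⁻²·K⁻¹·mol⁻¹.

(d)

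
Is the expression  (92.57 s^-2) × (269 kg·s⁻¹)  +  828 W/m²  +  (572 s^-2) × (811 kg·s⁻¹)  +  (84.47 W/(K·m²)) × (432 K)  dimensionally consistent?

Yes

Work out the base dimensions of each:
  (92.57 s^-2) × (269 kg·s⁻¹):  [s⁻²] · [kg·s⁻¹] = kg·s⁻³
  828 W/m²:  W·m⁻² = J·s⁻¹·m⁻² = kg·s⁻³
  (572 s^-2) × (811 kg·s⁻¹):  [s⁻²] · [kg·s⁻¹] = kg·s⁻³
  (84.47 W/(K·m²)) × (432 K):  [kg·s⁻³·K⁻¹] · [K] = kg·s⁻³
Every term reduces to kg·s⁻³.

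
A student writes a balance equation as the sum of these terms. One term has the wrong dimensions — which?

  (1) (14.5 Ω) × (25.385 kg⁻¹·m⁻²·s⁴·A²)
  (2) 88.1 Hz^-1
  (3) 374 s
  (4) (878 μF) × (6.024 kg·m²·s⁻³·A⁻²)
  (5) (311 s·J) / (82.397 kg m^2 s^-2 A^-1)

Expand each in SI base units:
  (1) [kg·m²·s⁻³·A⁻²] · [kg⁻¹·m⁻²·s⁴·A²] = s
  (2) Hz⁻¹ = (s⁻¹)⁻¹ = s
  (3) s
  (4) [kg⁻¹·m⁻²·s⁴·A²] · [kg·m²·s⁻³·A⁻²] = s
  (5) [kg·m²·s⁻¹] / [kg·m²·s⁻²·A⁻¹] = s·A
All reduce to s except (5), which is s·A.

(5)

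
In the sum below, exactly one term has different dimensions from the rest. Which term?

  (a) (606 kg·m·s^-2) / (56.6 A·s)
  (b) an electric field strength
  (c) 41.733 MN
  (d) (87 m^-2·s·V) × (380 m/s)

In SI base units:
  (a) [kg·m·s⁻²] / [s·A] = kg·m·s⁻³·A⁻¹
  (b) [electric field strength] = kg·m·s⁻³·A⁻¹
  (c) N = kg·m·s⁻²
  (d) [kg·s⁻²·A⁻¹] · [m·s⁻¹] = kg·m·s⁻³·A⁻¹
All reduce to kg·m·s⁻³·A⁻¹ except (c), which is kg·m·s⁻².

(c)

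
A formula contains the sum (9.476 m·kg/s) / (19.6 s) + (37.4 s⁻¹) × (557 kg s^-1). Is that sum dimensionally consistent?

Reduce each to base SI dimensions:
  (9.476 m·kg/s) / (19.6 s):  [kg·m·s⁻¹] / [s] = kg·m·s⁻²
  (37.4 s⁻¹) × (557 kg s^-1):  [s⁻¹] · [kg·s⁻¹] = kg·s⁻²
kg·m·s⁻² ≠ kg·s⁻², so they cannot be added.

No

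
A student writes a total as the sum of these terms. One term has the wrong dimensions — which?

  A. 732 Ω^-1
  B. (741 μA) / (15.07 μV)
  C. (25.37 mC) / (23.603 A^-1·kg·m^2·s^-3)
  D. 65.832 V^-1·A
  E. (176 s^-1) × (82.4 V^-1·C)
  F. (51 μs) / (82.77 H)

C.

Dimensions:
  A. Ω⁻¹ = (V·A⁻¹)⁻¹ = kg⁻¹·m⁻²·s³·A²
  B. [A] / [kg·m²·s⁻³·A⁻¹] = kg⁻¹·m⁻²·s³·A²
  C. [s·A] / [kg·m²·s⁻³·A⁻¹] = kg⁻¹·m⁻²·s⁴·A²
  D. A·V⁻¹ = A·(J·C⁻¹)⁻¹ = kg⁻¹·m⁻²·s³·A²
  E. [s⁻¹] · [kg⁻¹·m⁻²·s⁴·A²] = kg⁻¹·m⁻²·s³·A²
  F. [s] / [kg·m²·s⁻²·A⁻²] = kg⁻¹·m⁻²·s³·A²
All reduce to kg⁻¹·m⁻²·s³·A² except C., which is kg⁻¹·m⁻²·s⁴·A².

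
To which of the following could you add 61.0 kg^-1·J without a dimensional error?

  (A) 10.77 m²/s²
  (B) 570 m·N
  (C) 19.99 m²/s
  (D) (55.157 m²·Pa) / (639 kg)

Reference: J·kg⁻¹ = N·m·kg⁻¹ = m²·s⁻².
Each option:
  (A) m²·s⁻²  ← same
  (B) N·m = kg·m·s⁻²·m = kg·m²·s⁻²
  (C) m²·s⁻¹
  (D) [kg·m·s⁻²] / [kg] = m·s⁻²
Only (A) matches m²·s⁻².

(A)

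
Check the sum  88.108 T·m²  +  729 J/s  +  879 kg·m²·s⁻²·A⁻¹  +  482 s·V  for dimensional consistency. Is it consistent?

Work out the base dimensions of each:
  88.108 T·m²:  T·m² = Wb·m⁻²·m² = kg·m²·s⁻²·A⁻¹
  729 J/s:  J·s⁻¹ = N·m·s⁻¹ = kg·m²·s⁻³
  879 kg·m²·s⁻²·A⁻¹:  kg·m²·s⁻²·A⁻¹
  482 s·V:  V·s = J·C⁻¹·s = kg·m²·s⁻²·A⁻¹
The terms do not share a single dimension (kg·m²·s⁻²·A⁻¹ vs kg·m²·s⁻³).

No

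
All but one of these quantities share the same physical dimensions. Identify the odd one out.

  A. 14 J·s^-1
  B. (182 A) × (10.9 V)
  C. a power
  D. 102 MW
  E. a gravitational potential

E.

Expand each in SI base units:
  A. J·s⁻¹ = N·m·s⁻¹ = kg·m²·s⁻³
  B. [A] · [kg·m²·s⁻³·A⁻¹] = kg·m²·s⁻³
  C. [power] = kg·m²·s⁻³
  D. W = J·s⁻¹ = kg·m²·s⁻³
  E. [gravitational potential] = m²·s⁻²
All reduce to kg·m²·s⁻³ except E., which is m²·s⁻².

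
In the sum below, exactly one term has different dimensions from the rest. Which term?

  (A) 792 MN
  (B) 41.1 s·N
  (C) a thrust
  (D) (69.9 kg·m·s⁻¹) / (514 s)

(B)

Expand each in SI base units:
  (A) N = kg·m·s⁻²
  (B) N·s = kg·m·s⁻²·s = kg·m·s⁻¹
  (C) [thrust] = kg·m·s⁻²
  (D) [kg·m·s⁻¹] / [s] = kg·m·s⁻²
All reduce to kg·m·s⁻² except (B), which is kg·m·s⁻¹.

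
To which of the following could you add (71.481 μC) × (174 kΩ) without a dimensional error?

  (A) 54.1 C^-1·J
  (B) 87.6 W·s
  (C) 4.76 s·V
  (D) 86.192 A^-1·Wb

Reference: [s·A] · [kg·m²·s⁻³·A⁻²] = kg·m²·s⁻²·A⁻¹.
Each option:
  (A) J·C⁻¹ = N·m·(s·A)⁻¹ = kg·m²·s⁻³·A⁻¹
  (B) W·s = J·s⁻¹·s = kg·m²·s⁻²
  (C) V·s = J·C⁻¹·s = kg·m²·s⁻²·A⁻¹  ← same
  (D) Wb·A⁻¹ = V·s·A⁻¹ = kg·m²·s⁻²·A⁻²
Only (C) matches kg·m²·s⁻²·A⁻¹.

(C)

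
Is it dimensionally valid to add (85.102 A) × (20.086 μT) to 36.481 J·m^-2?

Reduce each to base SI dimensions:
  (85.102 A) × (20.086 μT):  [A] · [kg·s⁻²·A⁻¹] = kg·s⁻²
  36.481 J·m^-2:  J·m⁻² = N·m·m⁻² = kg·s⁻²
Both are kg·s⁻², so they have the same dimensions and can be added.

Yes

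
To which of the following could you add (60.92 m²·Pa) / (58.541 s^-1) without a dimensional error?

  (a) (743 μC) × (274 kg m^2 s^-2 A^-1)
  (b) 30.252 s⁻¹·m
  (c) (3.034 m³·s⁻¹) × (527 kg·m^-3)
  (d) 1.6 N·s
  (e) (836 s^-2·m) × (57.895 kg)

(d)

Reference: [kg·m·s⁻²] / [s⁻¹] = kg·m·s⁻¹.
Each option:
  (a) [s·A] · [kg·m²·s⁻²·A⁻¹] = kg·m²·s⁻¹
  (b) m·s⁻¹
  (c) [m³·s⁻¹] · [kg·m⁻³] = kg·s⁻¹
  (d) N·s = kg·m·s⁻²·s = kg·m·s⁻¹  ← same
  (e) [m·s⁻²] · [kg] = kg·m·s⁻²
Only (d) matches kg·m·s⁻¹.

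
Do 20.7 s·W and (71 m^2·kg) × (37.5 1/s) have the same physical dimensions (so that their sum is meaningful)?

No

Reduce each to base SI dimensions:
  20.7 s·W:  W·s = J·s⁻¹·s = kg·m²·s⁻²
  (71 m^2·kg) × (37.5 1/s):  [kg·m²] · [s⁻¹] = kg·m²·s⁻¹
kg·m²·s⁻² ≠ kg·m²·s⁻¹, so they cannot be added.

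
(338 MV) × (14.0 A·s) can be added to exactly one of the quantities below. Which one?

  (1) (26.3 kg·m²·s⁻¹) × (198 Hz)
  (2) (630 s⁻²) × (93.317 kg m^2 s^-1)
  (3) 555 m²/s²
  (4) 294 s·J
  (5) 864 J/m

(1)

Reference: [kg·m²·s⁻³·A⁻¹] · [s·A] = kg·m²·s⁻².
Each option:
  (1) [kg·m²·s⁻¹] · [s⁻¹] = kg·m²·s⁻²  ← same
  (2) [s⁻²] · [kg·m²·s⁻¹] = kg·m²·s⁻³
  (3) m²·s⁻²
  (4) J·s = N·m·s = kg·m²·s⁻¹
  (5) J·m⁻¹ = N·m·m⁻¹ = kg·m·s⁻²
Only (1) matches kg·m²·s⁻².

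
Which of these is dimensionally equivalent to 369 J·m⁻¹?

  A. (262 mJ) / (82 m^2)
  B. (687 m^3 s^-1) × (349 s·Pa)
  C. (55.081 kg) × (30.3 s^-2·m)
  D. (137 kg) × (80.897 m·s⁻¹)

C.

Reference: J·m⁻¹ = N·m·m⁻¹ = kg·m·s⁻².
Each option:
  A. [kg·m²·s⁻²] / [m²] = kg·s⁻²
  B. [m³·s⁻¹] · [kg·m⁻¹·s⁻¹] = kg·m²·s⁻²
  C. [kg] · [m·s⁻²] = kg·m·s⁻²  ← same
  D. [kg] · [m·s⁻¹] = kg·m·s⁻¹
Only C. matches kg·m·s⁻².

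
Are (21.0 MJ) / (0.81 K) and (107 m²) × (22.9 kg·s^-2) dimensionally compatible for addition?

Dimensions:
  (21.0 MJ) / (0.81 K):  [kg·m²·s⁻²] / [K] = kg·m²·s⁻²·K⁻¹
  (107 m²) × (22.9 kg·s^-2):  [m²] · [kg·s⁻²] = kg·m²·s⁻²
kg·m²·s⁻²·K⁻¹ ≠ kg·m²·s⁻², so they cannot be added.

No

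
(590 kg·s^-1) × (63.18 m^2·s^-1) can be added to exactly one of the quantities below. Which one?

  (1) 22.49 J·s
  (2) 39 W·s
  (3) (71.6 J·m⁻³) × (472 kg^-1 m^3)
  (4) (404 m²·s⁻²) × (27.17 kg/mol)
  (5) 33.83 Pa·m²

(2)

Reference: [kg·s⁻¹] · [m²·s⁻¹] = kg·m²·s⁻².
Each option:
  (1) J·s = N·m·s = kg·m²·s⁻¹
  (2) W·s = J·s⁻¹·s = kg·m²·s⁻²  ← same
  (3) [kg·m⁻¹·s⁻²] · [kg⁻¹·m³] = m²·s⁻²
  (4) [m²·s⁻²] · [kg·mol⁻¹] = kg·m²·s⁻²·mol⁻¹
  (5) Pa·m² = N·m⁻²·m² = kg·m·s⁻²
Only (2) matches kg·m²·s⁻².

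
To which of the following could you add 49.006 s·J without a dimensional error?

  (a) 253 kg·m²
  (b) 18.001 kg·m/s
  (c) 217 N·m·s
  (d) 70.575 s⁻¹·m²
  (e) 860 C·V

Reference: J·s = N·m·s = kg·m²·s⁻¹.
Each option:
  (a) kg·m²
  (b) kg·m·s⁻¹
  (c) N·m·s = kg·m·s⁻²·m·s = kg·m²·s⁻¹  ← same
  (d) m²·s⁻¹
  (e) C·V = s·A·J·C⁻¹ = kg·m²·s⁻²
Only (c) matches kg·m²·s⁻¹.

(c)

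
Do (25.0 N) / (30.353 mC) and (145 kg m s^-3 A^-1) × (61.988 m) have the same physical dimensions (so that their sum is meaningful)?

No

In SI base units:
  (25.0 N) / (30.353 mC):  [kg·m·s⁻²] / [s·A] = kg·m·s⁻³·A⁻¹
  (145 kg m s^-3 A^-1) × (61.988 m):  [kg·m·s⁻³·A⁻¹] · [m] = kg·m²·s⁻³·A⁻¹
kg·m·s⁻³·A⁻¹ ≠ kg·m²·s⁻³·A⁻¹, so they cannot be added.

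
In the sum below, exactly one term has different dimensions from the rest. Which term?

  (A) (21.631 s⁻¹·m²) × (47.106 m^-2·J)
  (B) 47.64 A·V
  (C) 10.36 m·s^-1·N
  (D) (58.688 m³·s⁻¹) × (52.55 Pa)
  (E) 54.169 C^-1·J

Expand each in SI base units:
  (A) [m²·s⁻¹] · [kg·s⁻²] = kg·m²·s⁻³
  (B) V·A = J·C⁻¹·A = kg·m²·s⁻³
  (C) N·m·s⁻¹ = kg·m·s⁻²·m·s⁻¹ = kg·m²·s⁻³
  (D) [m³·s⁻¹] · [kg·m⁻¹·s⁻²] = kg·m²·s⁻³
  (E) J·C⁻¹ = N·m·(s·A)⁻¹ = kg·m²·s⁻³·A⁻¹
All reduce to kg·m²·s⁻³ except (E), which is kg·m²·s⁻³·A⁻¹.

(E)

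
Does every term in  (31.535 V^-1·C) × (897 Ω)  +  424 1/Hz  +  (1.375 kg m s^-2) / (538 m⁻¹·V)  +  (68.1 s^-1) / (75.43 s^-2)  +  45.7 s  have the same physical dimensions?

No

Reduce each to base SI dimensions:
  (31.535 V^-1·C) × (897 Ω):  [kg⁻¹·m⁻²·s⁴·A²] · [kg·m²·s⁻³·A⁻²] = s
  424 1/Hz:  Hz⁻¹ = (s⁻¹)⁻¹ = s
  (1.375 kg m s^-2) / (538 m⁻¹·V):  [kg·m·s⁻²] / [kg·m·s⁻³·A⁻¹] = s·A
  (68.1 s^-1) / (75.43 s^-2):  [s⁻¹] / [s⁻²] = s
  45.7 s:  s
The terms do not share a single dimension (s vs s·A).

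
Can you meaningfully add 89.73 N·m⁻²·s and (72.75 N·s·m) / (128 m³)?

In SI base units:
  89.73 N·m⁻²·s:  N·s·m⁻² = kg·m·s⁻²·s·m⁻² = kg·m⁻¹·s⁻¹
  (72.75 N·s·m) / (128 m³):  [kg·m²·s⁻¹] / [m³] = kg·m⁻¹·s⁻¹
Both are kg·m⁻¹·s⁻¹, so they have the same dimensions and can be added.

Yes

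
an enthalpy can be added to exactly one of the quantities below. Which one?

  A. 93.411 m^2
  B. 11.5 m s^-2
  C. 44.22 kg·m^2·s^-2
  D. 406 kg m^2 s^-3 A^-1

C.

Reference: [enthalpy] = kg·m²·s⁻².
Each option:
  A. m²
  B. m·s⁻²
  C. kg·m²·s⁻²  ← same
  D. kg·m²·s⁻³·A⁻¹
Only C. matches kg·m²·s⁻².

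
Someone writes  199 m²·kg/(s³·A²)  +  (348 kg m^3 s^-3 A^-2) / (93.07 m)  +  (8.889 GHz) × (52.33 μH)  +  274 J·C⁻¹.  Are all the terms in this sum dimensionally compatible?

No

Dimensions:
  199 m²·kg/(s³·A²):  kg·m²·s⁻³·A⁻²
  (348 kg m^3 s^-3 A^-2) / (93.07 m):  [kg·m³·s⁻³·A⁻²] / [m] = kg·m²·s⁻³·A⁻²
  (8.889 GHz) × (52.33 μH):  [s⁻¹] · [kg·m²·s⁻²·A⁻²] = kg·m²·s⁻³·A⁻²
  274 J·C⁻¹:  J·C⁻¹ = N·m·(s·A)⁻¹ = kg·m²·s⁻³·A⁻¹
The terms do not share a single dimension (kg·m²·s⁻³·A⁻² vs kg·m²·s⁻³·A⁻¹).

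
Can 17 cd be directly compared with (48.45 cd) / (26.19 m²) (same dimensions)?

Work out the base dimensions of each:
  17 cd:  cd
  (48.45 cd) / (26.19 m²):  [cd] / [m²] = m⁻²·cd
cd ≠ m⁻²·cd, so they cannot be added.

No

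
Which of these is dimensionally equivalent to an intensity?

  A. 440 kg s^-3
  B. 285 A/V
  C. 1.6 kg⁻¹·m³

A.

Reference: [intensity] = kg·s⁻³.
Each option:
  A. kg·s⁻³  ← same
  B. A·V⁻¹ = A·(J·C⁻¹)⁻¹ = kg⁻¹·m⁻²·s³·A²
  C. kg⁻¹·m³
Only A. matches kg·s⁻³.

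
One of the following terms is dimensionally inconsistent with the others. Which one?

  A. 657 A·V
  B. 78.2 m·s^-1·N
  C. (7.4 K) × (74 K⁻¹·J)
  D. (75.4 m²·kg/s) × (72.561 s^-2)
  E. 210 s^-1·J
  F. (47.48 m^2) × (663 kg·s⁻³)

C.

Reduce each to base SI dimensions:
  A. V·A = J·C⁻¹·A = kg·m²·s⁻³
  B. N·m·s⁻¹ = kg·m·s⁻²·m·s⁻¹ = kg·m²·s⁻³
  C. [K] · [kg·m²·s⁻²·K⁻¹] = kg·m²·s⁻²
  D. [kg·m²·s⁻¹] · [s⁻²] = kg·m²·s⁻³
  E. J·s⁻¹ = N·m·s⁻¹ = kg·m²·s⁻³
  F. [m²] · [kg·s⁻³] = kg·m²·s⁻³
All reduce to kg·m²·s⁻³ except C., which is kg·m²·s⁻².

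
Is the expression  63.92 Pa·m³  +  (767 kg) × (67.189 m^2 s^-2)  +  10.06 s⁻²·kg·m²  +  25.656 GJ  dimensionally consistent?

Yes

In SI base units:
  63.92 Pa·m³:  Pa·m³ = N·m⁻²·m³ = kg·m²·s⁻²
  (767 kg) × (67.189 m^2 s^-2):  [kg] · [m²·s⁻²] = kg·m²·s⁻²
  10.06 s⁻²·kg·m²:  kg·m²·s⁻²
  25.656 GJ:  J = N·m = kg·m²·s⁻²
Every term reduces to kg·m²·s⁻².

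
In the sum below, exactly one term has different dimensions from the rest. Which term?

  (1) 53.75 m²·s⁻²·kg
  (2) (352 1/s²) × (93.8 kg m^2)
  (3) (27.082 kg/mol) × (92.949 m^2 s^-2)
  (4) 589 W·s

Expand each in SI base units:
  (1) kg·m²·s⁻²
  (2) [s⁻²] · [kg·m²] = kg·m²·s⁻²
  (3) [kg·mol⁻¹] · [m²·s⁻²] = kg·m²·s⁻²·mol⁻¹
  (4) W·s = J·s⁻¹·s = kg·m²·s⁻²
All reduce to kg·m²·s⁻² except (3), which is kg·m²·s⁻²·mol⁻¹.

(3)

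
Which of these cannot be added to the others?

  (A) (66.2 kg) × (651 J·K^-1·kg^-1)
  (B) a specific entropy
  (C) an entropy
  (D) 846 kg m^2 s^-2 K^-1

Work out the base dimensions of each:
  (A) [kg] · [m²·s⁻²·K⁻¹] = kg·m²·s⁻²·K⁻¹
  (B) [specific entropy] = m²·s⁻²·K⁻¹
  (C) [entropy] = kg·m²·s⁻²·K⁻¹
  (D) kg·m²·s⁻²·K⁻¹
All reduce to kg·m²·s⁻²·K⁻¹ except (B), which is m²·s⁻²·K⁻¹.

(B)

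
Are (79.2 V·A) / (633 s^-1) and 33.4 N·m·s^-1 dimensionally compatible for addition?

No

In SI base units:
  (79.2 V·A) / (633 s^-1):  [kg·m²·s⁻³] / [s⁻¹] = kg·m²·s⁻²
  33.4 N·m·s^-1:  N·m·s⁻¹ = kg·m·s⁻²·m·s⁻¹ = kg·m²·s⁻³
kg·m²·s⁻² ≠ kg·m²·s⁻³, so they cannot be added.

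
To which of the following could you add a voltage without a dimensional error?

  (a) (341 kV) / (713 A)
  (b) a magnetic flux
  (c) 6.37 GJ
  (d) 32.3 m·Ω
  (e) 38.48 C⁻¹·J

(e)

Reference: [voltage] = kg·m²·s⁻³·A⁻¹.
Each option:
  (a) [kg·m²·s⁻³·A⁻¹] / [A] = kg·m²·s⁻³·A⁻²
  (b) [magnetic flux] = kg·m²·s⁻²·A⁻¹
  (c) J = N·m = kg·m²·s⁻²
  (d) Ω·m = V·A⁻¹·m = kg·m³·s⁻³·A⁻²
  (e) J·C⁻¹ = N·m·(s·A)⁻¹ = kg·m²·s⁻³·A⁻¹  ← same
Only (e) matches kg·m²·s⁻³·A⁻¹.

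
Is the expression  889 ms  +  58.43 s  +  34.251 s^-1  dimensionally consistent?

No

In SI base units:
  889 ms:  s
  58.43 s:  s
  34.251 s^-1:  s⁻¹
The terms do not share a single dimension (s vs s⁻¹).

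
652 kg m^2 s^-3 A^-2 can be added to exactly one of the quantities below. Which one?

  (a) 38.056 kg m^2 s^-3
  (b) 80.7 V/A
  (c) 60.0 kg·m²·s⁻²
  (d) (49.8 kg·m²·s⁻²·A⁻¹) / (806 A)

Reference: kg·m²·s⁻³·A⁻².
Each option:
  (a) kg·m²·s⁻³
  (b) V·A⁻¹ = J·C⁻¹·A⁻¹ = kg·m²·s⁻³·A⁻²  ← same
  (c) kg·m²·s⁻²
  (d) [kg·m²·s⁻²·A⁻¹] / [A] = kg·m²·s⁻²·A⁻²
Only (b) matches kg·m²·s⁻³·A⁻².

(b)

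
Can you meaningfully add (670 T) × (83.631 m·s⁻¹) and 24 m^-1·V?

Yes

In SI base units:
  (670 T) × (83.631 m·s⁻¹):  [kg·s⁻²·A⁻¹] · [m·s⁻¹] = kg·m·s⁻³·A⁻¹
  24 m^-1·V:  V·m⁻¹ = J·C⁻¹·m⁻¹ = kg·m·s⁻³·A⁻¹
Both are kg·m·s⁻³·A⁻¹, so they have the same dimensions and can be added.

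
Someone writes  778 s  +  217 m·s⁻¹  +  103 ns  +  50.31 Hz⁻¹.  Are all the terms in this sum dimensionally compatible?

Reduce each to base SI dimensions:
  778 s:  s
  217 m·s⁻¹:  m·s⁻¹
  103 ns:  s
  50.31 Hz⁻¹:  Hz⁻¹ = (s⁻¹)⁻¹ = s
The terms do not share a single dimension (m·s⁻¹ vs s).

No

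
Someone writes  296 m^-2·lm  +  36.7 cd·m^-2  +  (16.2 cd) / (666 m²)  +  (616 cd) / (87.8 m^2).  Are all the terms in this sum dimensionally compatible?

Expand each in SI base units:
  296 m^-2·lm:  lm·m⁻² = cd·m⁻² = m⁻²·cd
  36.7 cd·m^-2:  cd·m⁻² = m⁻²·cd
  (16.2 cd) / (666 m²):  [cd] / [m²] = m⁻²·cd
  (616 cd) / (87.8 m^2):  [cd] / [m²] = m⁻²·cd
Every term reduces to m⁻²·cd.

Yes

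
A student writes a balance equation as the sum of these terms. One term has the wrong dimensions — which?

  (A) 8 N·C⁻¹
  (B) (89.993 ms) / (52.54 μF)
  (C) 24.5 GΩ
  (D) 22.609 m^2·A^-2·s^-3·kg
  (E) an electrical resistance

Expand each in SI base units:
  (A) N·C⁻¹ = kg·m·s⁻²·(s·A)⁻¹ = kg·m·s⁻³·A⁻¹
  (B) [s] / [kg⁻¹·m⁻²·s⁴·A²] = kg·m²·s⁻³·A⁻²
  (C) Ω = V·A⁻¹ = kg·m²·s⁻³·A⁻²
  (D) kg·m²·s⁻³·A⁻²
  (E) [electrical resistance] = kg·m²·s⁻³·A⁻²
All reduce to kg·m²·s⁻³·A⁻² except (A), which is kg·m·s⁻³·A⁻¹.

(A)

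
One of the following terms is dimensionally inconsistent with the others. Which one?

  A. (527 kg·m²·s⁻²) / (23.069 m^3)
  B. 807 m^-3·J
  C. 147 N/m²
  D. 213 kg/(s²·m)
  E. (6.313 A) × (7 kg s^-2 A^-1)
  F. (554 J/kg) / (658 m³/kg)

Work out the base dimensions of each:
  A. [kg·m²·s⁻²] / [m³] = kg·m⁻¹·s⁻²
  B. J·m⁻³ = N·m·m⁻³ = kg·m⁻¹·s⁻²
  C. N·m⁻² = kg·m·s⁻²·m⁻² = kg·m⁻¹·s⁻²
  D. kg·m⁻¹·s⁻²
  E. [A] · [kg·s⁻²·A⁻¹] = kg·s⁻²
  F. [m²·s⁻²] / [kg⁻¹·m³] = kg·m⁻¹·s⁻²
All reduce to kg·m⁻¹·s⁻² except E., which is kg·s⁻².

E.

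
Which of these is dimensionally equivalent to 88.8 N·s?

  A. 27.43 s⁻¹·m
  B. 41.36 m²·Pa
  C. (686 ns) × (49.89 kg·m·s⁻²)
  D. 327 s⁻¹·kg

C.

Reference: N·s = kg·m·s⁻²·s = kg·m·s⁻¹.
Each option:
  A. m·s⁻¹
  B. Pa·m² = N·m⁻²·m² = kg·m·s⁻²
  C. [s] · [kg·m·s⁻²] = kg·m·s⁻¹  ← same
  D. kg·s⁻¹
Only C. matches kg·m·s⁻¹.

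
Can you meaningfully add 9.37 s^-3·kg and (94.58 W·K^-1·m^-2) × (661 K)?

Yes

In SI base units:
  9.37 s^-3·kg:  kg·s⁻³
  (94.58 W·K^-1·m^-2) × (661 K):  [kg·s⁻³·K⁻¹] · [K] = kg·s⁻³
Both are kg·s⁻³, so they have the same dimensions and can be added.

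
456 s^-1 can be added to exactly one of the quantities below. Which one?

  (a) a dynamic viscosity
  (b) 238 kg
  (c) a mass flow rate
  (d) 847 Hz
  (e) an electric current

Reference: s⁻¹.
Each option:
  (a) [dynamic viscosity] = kg·m⁻¹·s⁻¹
  (b) kg
  (c) [mass flow rate] = kg·s⁻¹
  (d) Hz = s⁻¹  ← same
  (e) [electric current] = A
Only (d) matches s⁻¹.

(d)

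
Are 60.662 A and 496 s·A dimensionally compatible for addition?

In SI base units:
  60.662 A:  A
  496 s·A:  A·s = s·A
A ≠ s·A, so they cannot be added.

No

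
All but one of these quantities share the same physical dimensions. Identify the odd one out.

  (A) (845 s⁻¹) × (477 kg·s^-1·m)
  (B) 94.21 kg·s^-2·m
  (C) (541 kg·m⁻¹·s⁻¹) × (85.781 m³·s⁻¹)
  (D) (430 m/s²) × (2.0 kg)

(C)

Dimensions:
  (A) [s⁻¹] · [kg·m·s⁻¹] = kg·m·s⁻²
  (B) kg·m·s⁻²
  (C) [kg·m⁻¹·s⁻¹] · [m³·s⁻¹] = kg·m²·s⁻²
  (D) [m·s⁻²] · [kg] = kg·m·s⁻²
All reduce to kg·m·s⁻² except (C), which is kg·m²·s⁻².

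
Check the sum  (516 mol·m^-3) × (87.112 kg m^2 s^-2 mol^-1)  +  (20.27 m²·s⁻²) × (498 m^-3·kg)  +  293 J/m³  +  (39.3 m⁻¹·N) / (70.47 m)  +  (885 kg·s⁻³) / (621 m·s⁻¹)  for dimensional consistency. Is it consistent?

Work out the base dimensions of each:
  (516 mol·m^-3) × (87.112 kg m^2 s^-2 mol^-1):  [m⁻³·mol] · [kg·m²·s⁻²·mol⁻¹] = kg·m⁻¹·s⁻²
  (20.27 m²·s⁻²) × (498 m^-3·kg):  [m²·s⁻²] · [kg·m⁻³] = kg·m⁻¹·s⁻²
  293 J/m³:  J·m⁻³ = N·m·m⁻³ = kg·m⁻¹·s⁻²
  (39.3 m⁻¹·N) / (70.47 m):  [kg·s⁻²] / [m] = kg·m⁻¹·s⁻²
  (885 kg·s⁻³) / (621 m·s⁻¹):  [kg·s⁻³] / [m·s⁻¹] = kg·m⁻¹·s⁻²
Every term reduces to kg·m⁻¹·s⁻².

Yes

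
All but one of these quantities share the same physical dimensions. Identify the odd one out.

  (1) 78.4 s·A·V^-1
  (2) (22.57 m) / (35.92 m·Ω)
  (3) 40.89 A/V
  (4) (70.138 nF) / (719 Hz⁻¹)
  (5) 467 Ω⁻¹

Dimensions:
  (1) A·s·V⁻¹ = A·s·(J·C⁻¹)⁻¹ = kg⁻¹·m⁻²·s⁴·A²
  (2) [m] / [kg·m³·s⁻³·A⁻²] = kg⁻¹·m⁻²·s³·A²
  (3) A·V⁻¹ = A·(J·C⁻¹)⁻¹ = kg⁻¹·m⁻²·s³·A²
  (4) [kg⁻¹·m⁻²·s⁴·A²] / [s] = kg⁻¹·m⁻²·s³·A²
  (5) Ω⁻¹ = (V·A⁻¹)⁻¹ = kg⁻¹·m⁻²·s³·A²
All reduce to kg⁻¹·m⁻²·s³·A² except (1), which is kg⁻¹·m⁻²·s⁴·A².

(1)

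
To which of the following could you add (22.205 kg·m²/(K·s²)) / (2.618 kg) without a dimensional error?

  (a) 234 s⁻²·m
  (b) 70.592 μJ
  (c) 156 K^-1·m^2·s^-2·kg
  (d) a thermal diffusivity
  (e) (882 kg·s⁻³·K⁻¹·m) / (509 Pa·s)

Reference: [kg·m²·s⁻²·K⁻¹] / [kg] = m²·s⁻²·K⁻¹.
Each option:
  (a) m·s⁻²
  (b) J = N·m = kg·m²·s⁻²
  (c) kg·m²·s⁻²·K⁻¹
  (d) [thermal diffusivity] = m²·s⁻¹
  (e) [kg·m·s⁻³·K⁻¹] / [kg·m⁻¹·s⁻¹] = m²·s⁻²·K⁻¹  ← same
Only (e) matches m²·s⁻²·K⁻¹.

(e)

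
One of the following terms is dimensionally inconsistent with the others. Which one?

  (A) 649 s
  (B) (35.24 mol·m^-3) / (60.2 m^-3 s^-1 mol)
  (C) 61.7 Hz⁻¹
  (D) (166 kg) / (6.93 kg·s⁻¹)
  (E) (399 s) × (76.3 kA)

Dimensions:
  (A) s
  (B) [m⁻³·mol] / [m⁻³·s⁻¹·mol] = s
  (C) Hz⁻¹ = (s⁻¹)⁻¹ = s
  (D) [kg] / [kg·s⁻¹] = s
  (E) [s] · [A] = s·A
All reduce to s except (E), which is s·A.

(E)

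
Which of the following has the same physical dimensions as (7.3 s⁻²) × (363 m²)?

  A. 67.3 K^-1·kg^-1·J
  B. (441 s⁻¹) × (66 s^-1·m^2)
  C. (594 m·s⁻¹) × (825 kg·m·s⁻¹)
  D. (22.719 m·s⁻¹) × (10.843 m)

B.

Reference: [s⁻²] · [m²] = m²·s⁻².
Each option:
  A. J·kg⁻¹·K⁻¹ = N·m·kg⁻¹·K⁻¹ = m²·s⁻²·K⁻¹
  B. [s⁻¹] · [m²·s⁻¹] = m²·s⁻²  ← same
  C. [m·s⁻¹] · [kg·m·s⁻¹] = kg·m²·s⁻²
  D. [m·s⁻¹] · [m] = m²·s⁻¹
Only B. matches m²·s⁻².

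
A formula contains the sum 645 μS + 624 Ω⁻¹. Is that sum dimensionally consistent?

Yes

Reduce each to base SI dimensions:
  645 μS:  S = Ω⁻¹ = kg⁻¹·m⁻²·s³·A²
  624 Ω⁻¹:  Ω⁻¹ = (V·A⁻¹)⁻¹ = kg⁻¹·m⁻²·s³·A²
Both are kg⁻¹·m⁻²·s³·A², so they have the same dimensions and can be added.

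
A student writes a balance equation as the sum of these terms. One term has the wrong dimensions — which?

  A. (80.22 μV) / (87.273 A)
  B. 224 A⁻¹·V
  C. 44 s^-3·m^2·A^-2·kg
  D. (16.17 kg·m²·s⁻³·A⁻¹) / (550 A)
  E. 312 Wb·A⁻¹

E.

Expand each in SI base units:
  A. [kg·m²·s⁻³·A⁻¹] / [A] = kg·m²·s⁻³·A⁻²
  B. V·A⁻¹ = J·C⁻¹·A⁻¹ = kg·m²·s⁻³·A⁻²
  C. kg·m²·s⁻³·A⁻²
  D. [kg·m²·s⁻³·A⁻¹] / [A] = kg·m²·s⁻³·A⁻²
  E. Wb·A⁻¹ = V·s·A⁻¹ = kg·m²·s⁻²·A⁻²
All reduce to kg·m²·s⁻³·A⁻² except E., which is kg·m²·s⁻²·A⁻².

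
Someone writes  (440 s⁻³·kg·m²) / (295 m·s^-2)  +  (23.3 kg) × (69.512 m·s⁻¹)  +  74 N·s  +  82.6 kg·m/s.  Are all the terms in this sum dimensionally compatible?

Yes

Expand each in SI base units:
  (440 s⁻³·kg·m²) / (295 m·s^-2):  [kg·m²·s⁻³] / [m·s⁻²] = kg·m·s⁻¹
  (23.3 kg) × (69.512 m·s⁻¹):  [kg] · [m·s⁻¹] = kg·m·s⁻¹
  74 N·s:  N·s = kg·m·s⁻²·s = kg·m·s⁻¹
  82.6 kg·m/s:  kg·m·s⁻¹
Every term reduces to kg·m·s⁻¹.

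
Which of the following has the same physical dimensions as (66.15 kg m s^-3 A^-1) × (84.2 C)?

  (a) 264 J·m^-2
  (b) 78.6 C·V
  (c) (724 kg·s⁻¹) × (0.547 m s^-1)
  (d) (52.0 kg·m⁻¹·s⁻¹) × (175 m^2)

(c)

Reference: [kg·m·s⁻³·A⁻¹] · [s·A] = kg·m·s⁻².
Each option:
  (a) J·m⁻² = N·m·m⁻² = kg·s⁻²
  (b) C·V = s·A·J·C⁻¹ = kg·m²·s⁻²
  (c) [kg·s⁻¹] · [m·s⁻¹] = kg·m·s⁻²  ← same
  (d) [kg·m⁻¹·s⁻¹] · [m²] = kg·m·s⁻¹
Only (c) matches kg·m·s⁻².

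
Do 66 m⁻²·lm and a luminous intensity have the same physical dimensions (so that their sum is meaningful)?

No

Expand each in SI base units:
  66 m⁻²·lm:  lm·m⁻² = cd·m⁻² = m⁻²·cd
  a luminous intensity:  [luminous intensity] = cd
m⁻²·cd ≠ cd, so they cannot be added.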